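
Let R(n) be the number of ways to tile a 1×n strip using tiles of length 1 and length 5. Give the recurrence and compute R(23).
Condition on the last tile: it has length 1 (leaving a 1×(n-1) strip) or length 5 (leaving a 1×(n-5) strip), so R(n) = R(n-1) + R(n-5) (order-5 linear recurrence).
For 0 ≤ i < 5 only unit tiles fit, so R(i) = 1.
Iterating the recurrence: R(5) = 2, R(6) = 3, R(7) = 4, R(8) = 5, R(9) = 6, R(10) = 8, R(11) = 11, R(12) = 15, R(13) = 20, R(14) = 26, R(15) = 34, R(16) = 45, R(17) = 60, R(18) = 80, R(19) = 106, R(20) = 140, R(21) = 185, R(22) = 245, R(23) = 325.

R(n) = R(n-1) + R(n-5), with R(i) = 1 for 0 ≤ i < 5; R(23) = 325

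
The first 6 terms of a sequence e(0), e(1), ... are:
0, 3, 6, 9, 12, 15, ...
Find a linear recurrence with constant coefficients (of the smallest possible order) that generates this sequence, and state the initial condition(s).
Look for the lowest-order linear relation among consecutive terms.
Observation: consecutive differences are constant (= 3).
Check at n=2: 1·3 + 3 = 6. ✓

e(n) = e(n-1) + 3, e(0) = 0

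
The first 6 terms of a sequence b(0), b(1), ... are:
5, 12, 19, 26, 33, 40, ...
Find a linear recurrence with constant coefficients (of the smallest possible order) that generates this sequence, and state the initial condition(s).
Look for the lowest-order linear relation among consecutive terms.
Observation: consecutive differences are constant (= 7).
Check at n=2: 1·12 + 7 = 19. ✓

b(n) = b(n-1) + 7, b(0) = 5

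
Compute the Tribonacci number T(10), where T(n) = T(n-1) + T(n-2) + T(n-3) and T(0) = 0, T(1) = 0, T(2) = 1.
Computing the sequence terms:
0, 0, 1, 1, 2, 4, 7, 13, 24, 44, 81

81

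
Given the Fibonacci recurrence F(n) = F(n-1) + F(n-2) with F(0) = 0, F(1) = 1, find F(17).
Computing the sequence terms:
0, 1, 1, 2, 3, 5, 8, 13, 21, 34, 55, 89, 144, 233, 377, 610, 987, 1597

1597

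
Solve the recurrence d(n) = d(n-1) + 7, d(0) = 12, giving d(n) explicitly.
Recurrence: d(n) = d(n-1) + 7, initial: d(0) = 12.
Each step adds 7, so d(n) = d(0) + 7n = 7n + 12.

d(n) = 7n + 12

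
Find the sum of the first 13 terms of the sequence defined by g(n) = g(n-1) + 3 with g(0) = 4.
Computing the sequence terms: 4, 7, 10, 13, 16, 19, 22, 25, 28, 31, 34, 37, 40
Adding these values together:

286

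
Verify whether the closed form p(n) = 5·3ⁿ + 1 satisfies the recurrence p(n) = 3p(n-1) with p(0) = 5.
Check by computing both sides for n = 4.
From the recurrence with p(0) = 5:
  p(0) = 5, p(1) = 15, p(2) = 45, p(3) = 135, p(4) = 405
  so the recurrence gives p(4) = 405.
From the proposed closed form p(n) = 5·3ⁿ + 1:
  p(4) = 406.
The recurrence gives 405 but the closed form gives 406, so the closed form does not satisfy the recurrence.

No, the closed form is incorrect.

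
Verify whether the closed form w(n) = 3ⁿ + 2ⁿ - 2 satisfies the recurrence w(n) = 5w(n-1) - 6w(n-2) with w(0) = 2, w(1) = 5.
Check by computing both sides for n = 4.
From the recurrence with w(0) = 2, w(1) = 5:
  w(0) = 2, w(1) = 5, w(2) = 13, w(3) = 35, w(4) = 97
  so the recurrence gives w(4) = 97.
From the proposed closed form w(n) = 3ⁿ + 2ⁿ - 2:
  w(4) = 95.
The recurrence gives 97 but the closed form gives 95, so the closed form does not satisfy the recurrence.

No, the closed form is incorrect.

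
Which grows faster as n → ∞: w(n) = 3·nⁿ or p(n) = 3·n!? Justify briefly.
Comparing growth rates:
Growth-rate hierarchy: log n ≺ any polynomial ≺ any exponential cⁿ (c>1) ≺ n! ≺ nⁿ.
super-exponential nⁿ dominates factorial asymptotically.

w(n) grows faster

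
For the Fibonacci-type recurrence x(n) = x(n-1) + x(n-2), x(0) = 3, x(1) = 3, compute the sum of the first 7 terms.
Computing the sequence terms: 3, 3, 6, 9, 15, 24, 39
Adding these values together:

99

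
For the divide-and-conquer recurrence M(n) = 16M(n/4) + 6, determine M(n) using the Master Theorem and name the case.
Master Theorem template: M(n) = a·M(n/b) + f(n).
Here: a=16, b=4, f(n)=6
Compute log_b(a) = log_4(16) = 2.
f(n) = 6 = O(n^(2-ε)) with ε = 2. Case 1: M(n) = Θ(n^log_b(a)) = Θ(n^2).

Case 1: M(n) = Θ(n^2)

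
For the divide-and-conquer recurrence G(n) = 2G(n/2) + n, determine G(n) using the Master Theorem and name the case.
Master Theorem template: G(n) = a·G(n/b) + f(n).
Here: a=2, b=2, f(n)=n
Compute log_b(a) = log_2(2) = 1.
f(n) = n = Θ(n). Case 2: G(n) = Θ(n log n).

Case 2: G(n) = Θ(n log n)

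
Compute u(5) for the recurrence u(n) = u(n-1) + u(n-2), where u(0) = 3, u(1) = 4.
Computing the sequence terms:
3, 4, 7, 11, 18, 29

29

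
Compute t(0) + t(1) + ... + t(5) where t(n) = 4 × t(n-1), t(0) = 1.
Computing the sequence terms: 1, 4, 16, 64, 256, 1024
Adding these values together:

1365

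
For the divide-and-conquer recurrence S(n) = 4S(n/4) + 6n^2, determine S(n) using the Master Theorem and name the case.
Master Theorem template: S(n) = a·S(n/b) + f(n).
Here: a=4, b=4, f(n)=6n^2
Compute log_b(a) = log_4(4) = 1.
f(n) = 6n^2 = Ω(n^(1+ε)) with ε = 1, and the regularity condition holds (a·f(n/b) = (a/b^2)·f(n) with a/b^2 = 4^-1 < 1). Case 3: S(n) = Θ(f(n)) = Θ(n^2).

Case 3: S(n) = Θ(n^2)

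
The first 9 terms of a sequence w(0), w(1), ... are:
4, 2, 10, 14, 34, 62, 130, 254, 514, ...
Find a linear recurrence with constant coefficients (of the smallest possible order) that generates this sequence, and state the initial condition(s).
Look for the lowest-order linear relation among consecutive terms.
Observation: w(n) - 1·w(n-1) - (2)·w(n-2) = 0 holds for the shown terms, and no order-1 relation w(n) = α·w(n-1) + β fits.
Check at n=3: 1·10 + (2)·2 = 14. ✓

w(n) = w(n-1) + 2w(n-2), w(0) = 4, w(1) = 2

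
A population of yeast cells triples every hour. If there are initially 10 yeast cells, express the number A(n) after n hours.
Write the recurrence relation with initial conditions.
Each hour multiplies the count by 3, so the count after n hours depends only on the count after n-1 hours: A(n) = 3 × A(n-1). The starting count gives A(0) = 10.
Unrolling n times gives the closed form A(n) = 10 × 3ⁿ.

A(n) = 3 × A(n-1), A(0) = 10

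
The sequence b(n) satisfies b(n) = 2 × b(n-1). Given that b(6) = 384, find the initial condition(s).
In general b(n) = 2ⁿ · b(0). At n = 6: b(0) = b(6) / 2^6 = 384 / 64 = 6.

b(0) = 6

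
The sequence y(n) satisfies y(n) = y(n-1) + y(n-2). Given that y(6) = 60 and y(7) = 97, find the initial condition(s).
Work backwards using y(k) = y(k+2) - y(k+1):
y(5) = y(7) - y(6) = 97 - 60 = 37
y(4) = y(6) - y(5) = 60 - 37 = 23
y(3) = y(5) - y(4) = 37 - 23 = 14
y(2) = y(4) - y(3) = 23 - 14 = 9
y(1) = y(3) - y(2) = 14 - 9 = 5
y(0) = y(2) - y(1) = 9 - 5 = 4

y(0) = 4, y(1) = 5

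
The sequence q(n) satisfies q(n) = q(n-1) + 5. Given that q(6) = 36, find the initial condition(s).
q(6) = q(0) + 6·5, so q(0) = 36 - 30 = 6.

q(0) = 6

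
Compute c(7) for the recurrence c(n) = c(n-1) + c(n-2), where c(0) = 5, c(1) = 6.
Computing the sequence terms:
5, 6, 11, 17, 28, 45, 73, 118

118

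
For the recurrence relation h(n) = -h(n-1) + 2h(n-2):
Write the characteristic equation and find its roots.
Substitute h(n) = rⁿ and divide through by rⁿ⁻²: r² + r - 2 = 0
Factor: (r + 2)(r - 1) = 0, so r = -2, 1.
General solution: h(n) = A·(-2)ⁿ + B·1ⁿ

Characteristic: r² + r - 2 = 0, Roots: r = -2, 1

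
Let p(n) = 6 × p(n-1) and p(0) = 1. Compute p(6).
Computing step by step:
p(0) = 1
p(1) = 6 × 1 = 6
p(2) = 6 × 6 = 36
p(3) = 6 × 36 = 216
p(4) = 6 × 216 = 1296
p(5) = 6 × 1296 = 7776
p(6) = 6 × 7776 = 46656

46656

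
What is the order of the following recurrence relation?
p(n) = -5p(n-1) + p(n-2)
The order is the largest lag k for which p(n-k) appears. Here the deepest term is p(n-2), so the order is 2.

Order 2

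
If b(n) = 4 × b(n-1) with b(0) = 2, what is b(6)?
Computing step by step:
b(0) = 2
b(1) = 4 × 2 = 8
b(2) = 4 × 8 = 32
b(3) = 4 × 32 = 128
b(4) = 4 × 128 = 512
b(5) = 4 × 512 = 2048
b(6) = 4 × 2048 = 8192

8192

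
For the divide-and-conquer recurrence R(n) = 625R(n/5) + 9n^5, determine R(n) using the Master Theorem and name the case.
Master Theorem template: R(n) = a·R(n/b) + f(n).
Here: a=625, b=5, f(n)=9n^5
Compute log_b(a) = log_5(625) = 4.
f(n) = 9n^5 = Ω(n^(4+ε)) with ε = 1, and the regularity condition holds (a·f(n/b) = (a/b^5)·f(n) with a/b^5 = 5^-1 < 1). Case 3: R(n) = Θ(f(n)) = Θ(n^5).

Case 3: R(n) = Θ(n^5)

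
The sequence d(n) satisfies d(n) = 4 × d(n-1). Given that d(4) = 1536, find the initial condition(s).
In general d(n) = 4ⁿ · d(0). At n = 4: d(0) = d(4) / 4^4 = 1536 / 256 = 6.

d(0) = 6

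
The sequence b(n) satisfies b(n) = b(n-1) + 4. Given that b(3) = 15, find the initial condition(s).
b(3) = b(0) + 3·4, so b(0) = 15 - 12 = 3.

b(0) = 3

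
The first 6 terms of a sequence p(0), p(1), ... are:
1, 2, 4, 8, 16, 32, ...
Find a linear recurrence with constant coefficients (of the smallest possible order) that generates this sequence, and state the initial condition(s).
Look for the lowest-order linear relation among consecutive terms.
Observation: each term is 2× the previous.
Check at n=2: 2·2 = 4. ✓

p(n) = 2 × p(n-1), p(0) = 1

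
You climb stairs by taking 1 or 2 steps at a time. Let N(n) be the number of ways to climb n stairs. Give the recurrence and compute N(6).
Condition on the size of the last step (1 to 2): before it there were n-1, …, n-2 stairs climbed, and these cases are disjoint, so N(n) = N(n-1) + N(n-2) (Fibonacci-type sequence).
Initial conditions by direct count (compositions of i into parts ≤ 2): N(1) = 1; N(2) = 2.
Iterating the recurrence: N(3) = 3, N(4) = 5, N(5) = 8, N(6) = 13.

N(n) = N(n-1) + N(n-2), N(1) = 1, N(2) = 2; N(6) = 13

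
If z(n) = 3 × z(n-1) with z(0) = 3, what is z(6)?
Computing step by step:
z(0) = 3
z(1) = 3 × 3 = 9
z(2) = 3 × 9 = 27
z(3) = 3 × 27 = 81
z(4) = 3 × 81 = 243
z(5) = 3 × 243 = 729
z(6) = 3 × 729 = 2187

2187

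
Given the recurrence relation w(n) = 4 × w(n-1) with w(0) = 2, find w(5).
Computing step by step:
w(0) = 2
w(1) = 4 × 2 = 8
w(2) = 4 × 8 = 32
w(3) = 4 × 32 = 128
w(4) = 4 × 128 = 512
w(5) = 4 × 512 = 2048

2048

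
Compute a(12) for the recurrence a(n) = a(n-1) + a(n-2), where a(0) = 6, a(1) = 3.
Computing the sequence terms:
6, 3, 9, 12, 21, 33, 54, 87, 141, 228, 369, 597, 966

966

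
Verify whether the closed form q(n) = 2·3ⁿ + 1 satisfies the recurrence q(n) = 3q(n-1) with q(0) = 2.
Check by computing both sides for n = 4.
From the recurrence with q(0) = 2:
  q(0) = 2, q(1) = 6, q(2) = 18, q(3) = 54, q(4) = 162
  so the recurrence gives q(4) = 162.
From the proposed closed form q(n) = 2·3ⁿ + 1:
  q(4) = 163.
The recurrence gives 162 but the closed form gives 163, so the closed form does not satisfy the recurrence.

No, the closed form is incorrect.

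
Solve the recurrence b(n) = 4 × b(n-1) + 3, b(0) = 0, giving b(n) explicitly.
Recurrence: b(n) = 4 × b(n-1) + 3, initial: b(0) = 0.
Try b(n) = A·4ⁿ + C. Substituting: A·4ⁿ + C = 4(A·4ⁿ⁻¹ + C) + 3 = A·4ⁿ + 4C + 3, so C = 4C + 3, giving C = -1. Then b(0) = A - 1 = 0 gives A = 1.

b(n) = 4ⁿ - 1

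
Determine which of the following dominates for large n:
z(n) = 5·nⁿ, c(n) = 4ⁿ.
Comparing growth rates:
Growth-rate hierarchy: log n ≺ any polynomial ≺ any exponential cⁿ (c>1) ≺ n! ≺ nⁿ.
super-exponential nⁿ dominates exponential base 4 asymptotically.

z(n) grows faster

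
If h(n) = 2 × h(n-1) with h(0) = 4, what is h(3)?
Computing step by step:
h(0) = 4
h(1) = 2 × 4 = 8
h(2) = 2 × 8 = 16
h(3) = 2 × 16 = 32

32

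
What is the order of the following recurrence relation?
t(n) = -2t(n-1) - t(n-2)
The order is the largest lag k for which t(n-k) appears. Here the deepest term is t(n-2), so the order is 2.

Order 2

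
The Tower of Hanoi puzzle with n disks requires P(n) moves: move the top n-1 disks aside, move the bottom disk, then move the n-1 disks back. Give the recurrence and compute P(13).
Moving n disks = move the top n-1 disks aside (P(n-1) moves) + move the largest disk (1 move) + move the n-1 disks back on top (P(n-1) moves), so P(n) = 2P(n-1) + 1, with P(1) = 1 (a single disk takes one move).
First terms: 1, 3, 7, 15, 31, 63, … — each is one less than a power of 2. Indeed P(n) + 1 = 2(P(n-1) + 1) with P(1) + 1 = 2, so P(n) + 1 = 2ⁿ and P(n) = 2ⁿ - 1.
Hence P(13) = 2^13 - 1 = 8192 - 1 = 8191.

P(n) = 2P(n-1) + 1, P(1) = 1; P(13) = 8191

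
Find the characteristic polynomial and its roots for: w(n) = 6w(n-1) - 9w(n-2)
Substitute w(n) = rⁿ and divide through by rⁿ⁻²: r² - 6r + 9 = 0
Factor: (r - 3)² = 0, so r = 3 (double root).
General solution: w(n) = (A + Bn)·3ⁿ

Characteristic: r² - 6r + 9 = 0, Roots: r = 3 (double root)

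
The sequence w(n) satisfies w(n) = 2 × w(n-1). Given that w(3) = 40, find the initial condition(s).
In general w(n) = 2ⁿ · w(0). At n = 3: w(0) = w(3) / 2^3 = 40 / 8 = 5.

w(0) = 5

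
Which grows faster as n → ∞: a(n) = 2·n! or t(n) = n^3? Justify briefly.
Comparing growth rates:
Growth-rate hierarchy: log n ≺ any polynomial ≺ any exponential cⁿ (c>1) ≺ n! ≺ nⁿ.
factorial dominates polynomial degree 3 asymptotically.

a(n) grows faster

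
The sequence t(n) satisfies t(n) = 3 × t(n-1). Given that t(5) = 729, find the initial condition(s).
In general t(n) = 3ⁿ · t(0). At n = 5: t(0) = t(5) / 3^5 = 729 / 243 = 3.

t(0) = 3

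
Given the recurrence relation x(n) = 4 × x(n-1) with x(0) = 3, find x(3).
Computing step by step:
x(0) = 3
x(1) = 4 × 3 = 12
x(2) = 4 × 12 = 48
x(3) = 4 × 48 = 192

192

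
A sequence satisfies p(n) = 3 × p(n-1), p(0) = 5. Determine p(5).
Computing step by step:
p(0) = 5
p(1) = 3 × 5 = 15
p(2) = 3 × 15 = 45
p(3) = 3 × 45 = 135
p(4) = 3 × 135 = 405
p(5) = 3 × 405 = 1215

1215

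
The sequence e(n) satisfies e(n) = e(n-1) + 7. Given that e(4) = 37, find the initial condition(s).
e(4) = e(0) + 4·7, so e(0) = 37 - 28 = 9.

e(0) = 9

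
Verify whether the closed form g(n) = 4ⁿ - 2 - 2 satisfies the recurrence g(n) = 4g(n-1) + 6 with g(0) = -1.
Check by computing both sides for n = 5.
From the recurrence with g(0) = -1:
  g(0) = -1, g(1) = 2, g(2) = 14, g(3) = 62, g(4) = 254, g(5) = 1022
  so the recurrence gives g(5) = 1022.
From the proposed closed form g(n) = 4ⁿ - 2 - 2:
  g(5) = 1020.
The recurrence gives 1022 but the closed form gives 1020, so the closed form does not satisfy the recurrence.

No, the closed form is incorrect.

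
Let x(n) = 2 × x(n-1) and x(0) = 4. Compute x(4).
Computing step by step:
x(0) = 4
x(1) = 2 × 4 = 8
x(2) = 2 × 8 = 16
x(3) = 2 × 16 = 32
x(4) = 2 × 32 = 64

64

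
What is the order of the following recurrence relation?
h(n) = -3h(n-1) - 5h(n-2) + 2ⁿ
The order is the largest lag k for which h(n-k) appears. Here the deepest term is h(n-2) (the 2ⁿ term is non-homogeneous and does not affect the order), so the order is 2.

Order 2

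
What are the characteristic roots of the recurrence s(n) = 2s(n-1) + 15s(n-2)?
Substitute s(n) = rⁿ and divide through by rⁿ⁻²: r² - 2r - 15 = 0
Factor: (r - 5)(r + 3) = 0, so r = 5, -3.
General solution: s(n) = A·5ⁿ + B·(-3)ⁿ

Characteristic: r² - 2r - 15 = 0, Roots: r = 5, -3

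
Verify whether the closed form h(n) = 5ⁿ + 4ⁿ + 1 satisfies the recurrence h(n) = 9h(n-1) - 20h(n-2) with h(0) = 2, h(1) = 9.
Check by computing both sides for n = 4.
From the recurrence with h(0) = 2, h(1) = 9:
  h(0) = 2, h(1) = 9, h(2) = 41, h(3) = 189, h(4) = 881
  so the recurrence gives h(4) = 881.
From the proposed closed form h(n) = 5ⁿ + 4ⁿ + 1:
  h(4) = 882.
The recurrence gives 881 but the closed form gives 882, so the closed form does not satisfy the recurrence.

No, the closed form is incorrect.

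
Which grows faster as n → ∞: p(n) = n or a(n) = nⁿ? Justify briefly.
Comparing growth rates:
Growth-rate hierarchy: log n ≺ any polynomial ≺ any exponential cⁿ (c>1) ≺ n! ≺ nⁿ.
super-exponential nⁿ dominates polynomial degree 1 asymptotically.

a(n) grows faster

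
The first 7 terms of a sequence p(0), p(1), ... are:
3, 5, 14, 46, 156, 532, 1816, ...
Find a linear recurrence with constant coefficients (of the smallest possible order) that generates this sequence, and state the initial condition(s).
Look for the lowest-order linear relation among consecutive terms.
Observation: p(n) - 4·p(n-1) - (-2)·p(n-2) = 0 holds for the shown terms, and no order-1 relation p(n) = α·p(n-1) + β fits.
Check at n=3: 4·14 + (-2)·5 = 46. ✓

p(n) = 4p(n-1) - 2p(n-2), p(0) = 3, p(1) = 5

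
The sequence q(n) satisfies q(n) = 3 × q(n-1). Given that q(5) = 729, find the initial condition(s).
In general q(n) = 3ⁿ · q(0). At n = 5: q(0) = q(5) / 3^5 = 729 / 243 = 3.

q(0) = 3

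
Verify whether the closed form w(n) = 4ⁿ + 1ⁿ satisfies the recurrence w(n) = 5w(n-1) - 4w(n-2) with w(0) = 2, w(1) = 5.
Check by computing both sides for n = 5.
From the recurrence with w(0) = 2, w(1) = 5:
  w(0) = 2, w(1) = 5, w(2) = 17, w(3) = 65, w(4) = 257, w(5) = 1025
  so the recurrence gives w(5) = 1025.
From the proposed closed form w(n) = 4ⁿ + 1ⁿ:
  w(5) = 1025.
Both sides give 1025 at n = 5, and the initial condition(s) match, so the closed form is consistent.

Yes, the closed form is correct.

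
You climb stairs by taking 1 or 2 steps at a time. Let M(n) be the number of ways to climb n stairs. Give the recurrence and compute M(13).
Condition on the size of the last step (1 to 2): before it there were n-1, …, n-2 stairs climbed, and these cases are disjoint, so M(n) = M(n-1) + M(n-2) (Fibonacci-type sequence).
Initial conditions by direct count (compositions of i into parts ≤ 2): M(1) = 1; M(2) = 2.
Iterating the recurrence: M(3) = 3, M(4) = 5, M(5) = 8, M(6) = 13, M(7) = 21, M(8) = 34, M(9) = 55, M(10) = 89, M(11) = 144, M(12) = 233, M(13) = 377.

M(n) = M(n-1) + M(n-2), M(1) = 1, M(2) = 2; M(13) = 377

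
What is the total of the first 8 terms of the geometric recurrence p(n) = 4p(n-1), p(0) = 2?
Computing the sequence terms: 2, 8, 32, 128, 512, 2048, 8192, 32768
Adding these values together:

43690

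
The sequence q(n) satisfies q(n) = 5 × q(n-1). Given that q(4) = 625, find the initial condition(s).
In general q(n) = 5ⁿ · q(0). At n = 4: q(0) = q(4) / 5^4 = 625 / 625 = 1.

q(0) = 1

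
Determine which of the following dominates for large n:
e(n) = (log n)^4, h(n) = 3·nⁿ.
Comparing growth rates:
Growth-rate hierarchy: log n ≺ any polynomial ≺ any exponential cⁿ (c>1) ≺ n! ≺ nⁿ.
super-exponential nⁿ dominates polylogarithmic (log n)^4 asymptotically.

h(n) grows faster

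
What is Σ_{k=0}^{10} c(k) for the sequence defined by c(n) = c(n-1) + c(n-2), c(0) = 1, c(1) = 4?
Computing the sequence terms: 1, 4, 5, 9, 14, 23, 37, 60, 97, 157, 254
Adding these values together:

661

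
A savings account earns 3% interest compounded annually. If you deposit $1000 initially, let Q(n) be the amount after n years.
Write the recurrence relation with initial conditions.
Each year the balance grows by 3%, i.e. is multiplied by 1 + 3/100 = 1.03, so Q(n) = 1.03 × Q(n-1). The initial deposit gives Q(0) = 1000.
Unrolling gives the closed form Q(n) = 1000 × (1.03)ⁿ.

Q(n) = 1.03 × Q(n-1), Q(0) = 1000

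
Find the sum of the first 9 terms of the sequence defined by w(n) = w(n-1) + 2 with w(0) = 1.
Computing the sequence terms: 1, 3, 5, 7, 9, 11, 13, 15, 17
Adding these values together:

81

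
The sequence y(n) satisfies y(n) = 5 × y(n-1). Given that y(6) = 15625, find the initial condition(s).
In general y(n) = 5ⁿ · y(0). At n = 6: y(0) = y(6) / 5^6 = 15625 / 15625 = 1.

y(0) = 1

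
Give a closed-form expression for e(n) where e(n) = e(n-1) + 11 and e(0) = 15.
Recurrence: e(n) = e(n-1) + 11, initial: e(0) = 15.
Each step adds 11, so e(n) = e(0) + 11n = 11n + 15.

e(n) = 11n + 15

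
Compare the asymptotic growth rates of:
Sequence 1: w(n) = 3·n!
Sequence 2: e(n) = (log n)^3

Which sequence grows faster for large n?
Comparing growth rates:
Growth-rate hierarchy: log n ≺ any polynomial ≺ any exponential cⁿ (c>1) ≺ n! ≺ nⁿ.
factorial dominates polylogarithmic (log n)^3 asymptotically.

w(n) grows faster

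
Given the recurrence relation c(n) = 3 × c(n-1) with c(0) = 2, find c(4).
Computing step by step:
c(0) = 2
c(1) = 3 × 2 = 6
c(2) = 3 × 6 = 18
c(3) = 3 × 18 = 54
c(4) = 3 × 54 = 162

162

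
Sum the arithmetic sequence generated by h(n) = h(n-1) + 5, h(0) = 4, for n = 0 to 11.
Computing the sequence terms: 4, 9, 14, 19, 24, 29, 34, 39, 44, 49, 54, 59
Adding these values together:

378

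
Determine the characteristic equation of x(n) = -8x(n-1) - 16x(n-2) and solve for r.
Substitute x(n) = rⁿ and divide through by rⁿ⁻²: r² + 8r + 16 = 0
Factor: (r + 4)² = 0, so r = -4 (double root).
General solution: x(n) = (A + Bn)·(-4)ⁿ

Characteristic: r² + 8r + 16 = 0, Roots: r = -4 (double root)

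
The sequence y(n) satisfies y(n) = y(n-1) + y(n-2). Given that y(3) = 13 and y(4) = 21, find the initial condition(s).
Work backwards using y(k) = y(k+2) - y(k+1):
y(2) = y(4) - y(3) = 21 - 13 = 8
y(1) = y(3) - y(2) = 13 - 8 = 5
y(0) = y(2) - y(1) = 8 - 5 = 3

y(0) = 3, y(1) = 5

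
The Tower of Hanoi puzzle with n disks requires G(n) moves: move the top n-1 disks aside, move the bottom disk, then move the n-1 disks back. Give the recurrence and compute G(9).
Moving n disks = move the top n-1 disks aside (G(n-1) moves) + move the largest disk (1 move) + move the n-1 disks back on top (G(n-1) moves), so G(n) = 2G(n-1) + 1, with G(1) = 1 (a single disk takes one move).
First terms: 1, 3, 7, 15, 31, 63, … — each is one less than a power of 2. Indeed G(n) + 1 = 2(G(n-1) + 1) with G(1) + 1 = 2, so G(n) + 1 = 2ⁿ and G(n) = 2ⁿ - 1.
Hence G(9) = 2^9 - 1 = 512 - 1 = 511.

G(n) = 2G(n-1) + 1, G(1) = 1; G(9) = 511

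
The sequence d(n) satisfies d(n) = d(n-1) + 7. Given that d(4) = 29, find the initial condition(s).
d(4) = d(0) + 4·7, so d(0) = 29 - 28 = 1.

d(0) = 1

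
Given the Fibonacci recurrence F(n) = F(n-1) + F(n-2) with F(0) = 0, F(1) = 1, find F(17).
Computing the sequence terms:
0, 1, 1, 2, 3, 5, 8, 13, 21, 34, 55, 89, 144, 233, 377, 610, 987, 1597

1597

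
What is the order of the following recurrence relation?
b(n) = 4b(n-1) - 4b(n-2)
The order is the largest lag k for which b(n-k) appears. Here the deepest term is b(n-2), so the order is 2.

Order 2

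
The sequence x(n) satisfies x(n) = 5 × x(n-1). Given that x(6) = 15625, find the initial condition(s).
In general x(n) = 5ⁿ · x(0). At n = 6: x(0) = x(6) / 5^6 = 15625 / 15625 = 1.

x(0) = 1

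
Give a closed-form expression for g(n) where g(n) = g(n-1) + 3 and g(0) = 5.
Recurrence: g(n) = g(n-1) + 3, initial: g(0) = 5.
Each step adds 3, so g(n) = g(0) + 3n = 3n + 5.

g(n) = 3n + 5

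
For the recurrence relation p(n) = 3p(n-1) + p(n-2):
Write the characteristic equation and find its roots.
Substitute p(n) = rⁿ and divide through by rⁿ⁻²: r² - 3r - 1 = 0
Discriminant: 3² + 4·1 = 13, not a perfect square, so by the quadratic formula r = (3 ± √13)/2.
General solution: p(n) = A·r₁ⁿ + B·r₂ⁿ where r₁,r₂ = (3 ± √13)/2

Characteristic: r² - 3r - 1 = 0, Roots: r = (3 ± √13)/2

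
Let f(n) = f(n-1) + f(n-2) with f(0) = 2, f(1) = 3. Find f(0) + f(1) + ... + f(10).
Computing the sequence terms: 2, 3, 5, 8, 13, 21, 34, 55, 89, 144, 233
Adding these values together:

607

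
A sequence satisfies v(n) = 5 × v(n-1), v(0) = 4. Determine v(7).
Computing step by step:
v(0) = 4
v(1) = 5 × 4 = 20
v(2) = 5 × 20 = 100
v(3) = 5 × 100 = 500
v(4) = 5 × 500 = 2500
v(5) = 5 × 2500 = 12500
v(6) = 5 × 12500 = 62500
v(7) = 5 × 62500 = 312500

312500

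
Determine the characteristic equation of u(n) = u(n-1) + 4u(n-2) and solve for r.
Substitute u(n) = rⁿ and divide through by rⁿ⁻²: r² - r - 4 = 0
Discriminant: 1² + 4·4 = 17, not a perfect square, so by the quadratic formula r = (1 ± √17)/2.
General solution: u(n) = A·r₁ⁿ + B·r₂ⁿ where r₁,r₂ = (1 ± √17)/2

Characteristic: r² - r - 4 = 0, Roots: r = (1 ± √17)/2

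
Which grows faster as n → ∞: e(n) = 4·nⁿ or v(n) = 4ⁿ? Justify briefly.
Comparing growth rates:
Growth-rate hierarchy: log n ≺ any polynomial ≺ any exponential cⁿ (c>1) ≺ n! ≺ nⁿ.
super-exponential nⁿ dominates exponential base 4 asymptotically.

e(n) grows faster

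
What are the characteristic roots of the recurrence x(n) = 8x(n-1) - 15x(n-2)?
Substitute x(n) = rⁿ and divide through by rⁿ⁻²: r² - 8r + 15 = 0
Factor: (r - 5)(r - 3) = 0, so r = 5, 3.
General solution: x(n) = A·5ⁿ + B·3ⁿ

Characteristic: r² - 8r + 15 = 0, Roots: r = 5, 3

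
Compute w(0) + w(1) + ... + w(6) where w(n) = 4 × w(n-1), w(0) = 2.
Computing the sequence terms: 2, 8, 32, 128, 512, 2048, 8192
Adding these values together:

10922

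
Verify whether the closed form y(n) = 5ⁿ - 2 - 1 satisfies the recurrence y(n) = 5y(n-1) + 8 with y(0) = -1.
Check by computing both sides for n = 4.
From the recurrence with y(0) = -1:
  y(0) = -1, y(1) = 3, y(2) = 23, y(3) = 123, y(4) = 623
  so the recurrence gives y(4) = 623.
From the proposed closed form y(n) = 5ⁿ - 2 - 1:
  y(4) = 622.
The recurrence gives 623 but the closed form gives 622, so the closed form does not satisfy the recurrence.

No, the closed form is incorrect.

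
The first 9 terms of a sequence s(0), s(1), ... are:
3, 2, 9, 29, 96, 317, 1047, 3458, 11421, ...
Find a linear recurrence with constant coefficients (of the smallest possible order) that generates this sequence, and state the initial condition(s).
Look for the lowest-order linear relation among consecutive terms.
Observation: s(n) - 3·s(n-1) - (1)·s(n-2) = 0 holds for the shown terms, and no order-1 relation s(n) = α·s(n-1) + β fits.
Check at n=3: 3·9 + (1)·2 = 29. ✓

s(n) = 3s(n-1) + s(n-2), s(0) = 3, s(1) = 2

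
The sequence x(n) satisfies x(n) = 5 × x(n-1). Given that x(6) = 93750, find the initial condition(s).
In general x(n) = 5ⁿ · x(0). At n = 6: x(0) = x(6) / 5^6 = 93750 / 15625 = 6.

x(0) = 6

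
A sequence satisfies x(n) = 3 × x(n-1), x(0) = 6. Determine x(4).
Computing step by step:
x(0) = 6
x(1) = 3 × 6 = 18
x(2) = 3 × 18 = 54
x(3) = 3 × 54 = 162
x(4) = 3 × 162 = 486

486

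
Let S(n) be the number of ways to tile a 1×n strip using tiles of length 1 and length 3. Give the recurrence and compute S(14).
Condition on the last tile: it has length 1 (leaving a 1×(n-1) strip) or length 3 (leaving a 1×(n-3) strip), so S(n) = S(n-1) + S(n-3) (order-3 linear recurrence).
For 0 ≤ i < 3 only unit tiles fit, so S(i) = 1.
Iterating the recurrence: S(3) = 2, S(4) = 3, S(5) = 4, S(6) = 6, S(7) = 9, S(8) = 13, S(9) = 19, S(10) = 28, S(11) = 41, S(12) = 60, S(13) = 88, S(14) = 129.

S(n) = S(n-1) + S(n-3), with S(i) = 1 for 0 ≤ i < 3; S(14) = 129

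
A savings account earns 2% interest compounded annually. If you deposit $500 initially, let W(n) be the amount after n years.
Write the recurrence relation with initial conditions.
Each year the balance grows by 2%, i.e. is multiplied by 1 + 2/100 = 1.02, so W(n) = 1.02 × W(n-1). The initial deposit gives W(0) = 500.
Unrolling gives the closed form W(n) = 500 × (1.02)ⁿ.

W(n) = 1.02 × W(n-1), W(0) = 500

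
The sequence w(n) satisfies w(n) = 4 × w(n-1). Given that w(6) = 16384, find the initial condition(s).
In general w(n) = 4ⁿ · w(0). At n = 6: w(0) = w(6) / 4^6 = 16384 / 4096 = 4.

w(0) = 4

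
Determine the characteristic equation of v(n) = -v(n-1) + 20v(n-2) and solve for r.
Substitute v(n) = rⁿ and divide through by rⁿ⁻²: r² + r - 20 = 0
Factor: (r - 4)(r + 5) = 0, so r = 4, -5.
General solution: v(n) = A·4ⁿ + B·(-5)ⁿ

Characteristic: r² + r - 20 = 0, Roots: r = 4, -5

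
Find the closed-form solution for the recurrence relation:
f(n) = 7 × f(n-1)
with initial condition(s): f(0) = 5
Recurrence: f(n) = 7 × f(n-1), initial: f(0) = 5.
Each term is 7 times the previous, so this is geometric with ratio 7. After n steps: f(n) = f(0)·7ⁿ = 5·7ⁿ.

f(n) = 5·7ⁿ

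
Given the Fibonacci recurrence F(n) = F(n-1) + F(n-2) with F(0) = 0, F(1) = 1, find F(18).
Computing the sequence terms:
0, 1, 1, 2, 3, 5, 8, 13, 21, 34, 55, 89, 144, 233, 377, 610, 987, 1597, 2584

2584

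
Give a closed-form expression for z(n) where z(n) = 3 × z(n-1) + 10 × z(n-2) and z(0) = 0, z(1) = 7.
Recurrence: z(n) = 3 × z(n-1) + 10 × z(n-2), initial: z(0) = 0, z(1) = 7.
Characteristic equation: r² - 3r - 10 = 0, which factors as (r - 5)(r + 2) = 0, so r = 5, -2. General solution z(n) = A·5ⁿ + B·(-2)ⁿ. From z(0) = 0: A + B = 0. From z(1) = 7: 5A - 2B = 7. Solving gives A = 1, B = -1.

z(n) = 5ⁿ - (-2)ⁿ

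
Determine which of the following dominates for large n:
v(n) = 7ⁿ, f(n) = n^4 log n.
Comparing growth rates:
Growth-rate hierarchy: log n ≺ any polynomial ≺ any exponential cⁿ (c>1) ≺ n! ≺ nⁿ.
exponential base 7 dominates polynomial degree 4 (with log factor) asymptotically.

v(n) grows faster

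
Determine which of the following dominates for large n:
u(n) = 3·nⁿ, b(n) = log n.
Comparing growth rates:
Growth-rate hierarchy: log n ≺ any polynomial ≺ any exponential cⁿ (c>1) ≺ n! ≺ nⁿ.
super-exponential nⁿ dominates logarithmic asymptotically.

u(n) grows faster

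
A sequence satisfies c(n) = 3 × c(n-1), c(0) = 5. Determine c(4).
Computing step by step:
c(0) = 5
c(1) = 3 × 5 = 15
c(2) = 3 × 15 = 45
c(3) = 3 × 45 = 135
c(4) = 3 × 135 = 405

405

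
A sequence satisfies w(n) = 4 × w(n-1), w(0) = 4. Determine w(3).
Computing step by step:
w(0) = 4
w(1) = 4 × 4 = 16
w(2) = 4 × 16 = 64
w(3) = 4 × 64 = 256

256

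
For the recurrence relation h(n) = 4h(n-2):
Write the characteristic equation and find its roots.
Substitute h(n) = rⁿ and divide through by rⁿ⁻²: r² - 4 = 0
Factor: (r - 2)(r + 2) = 0, so r = 2, -2.
General solution: h(n) = A·2ⁿ + B·(-2)ⁿ

Characteristic: r² - 4 = 0, Roots: r = 2, -2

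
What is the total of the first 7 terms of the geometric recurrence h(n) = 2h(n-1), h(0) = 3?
Computing the sequence terms: 3, 6, 12, 24, 48, 96, 192
Adding these values together:

381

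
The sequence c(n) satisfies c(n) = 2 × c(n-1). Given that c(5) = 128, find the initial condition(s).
In general c(n) = 2ⁿ · c(0). At n = 5: c(0) = c(5) / 2^5 = 128 / 32 = 4.

c(0) = 4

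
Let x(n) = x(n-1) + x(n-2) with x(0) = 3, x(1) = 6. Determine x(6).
Computing the sequence terms:
3, 6, 9, 15, 24, 39, 63

63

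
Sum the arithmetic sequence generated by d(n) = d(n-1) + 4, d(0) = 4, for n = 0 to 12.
Computing the sequence terms: 4, 8, 12, 16, 20, 24, 28, 32, 36, 40, 44, 48, 52
Adding these values together:

364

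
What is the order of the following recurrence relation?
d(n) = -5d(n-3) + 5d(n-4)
The order is the largest lag k for which d(n-k) appears. Here the deepest term is d(n-4), so the order is 4.

Order 4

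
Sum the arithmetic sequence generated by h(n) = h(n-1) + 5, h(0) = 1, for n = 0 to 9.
Computing the sequence terms: 1, 6, 11, 16, 21, 26, 31, 36, 41, 46
Adding these values together:

235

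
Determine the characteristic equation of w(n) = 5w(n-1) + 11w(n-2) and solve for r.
Substitute w(n) = rⁿ and divide through by rⁿ⁻²: r² - 5r - 11 = 0
Discriminant: 5² + 4·11 = 69, not a perfect square, so by the quadratic formula r = (5 ± √69)/2.
General solution: w(n) = A·r₁ⁿ + B·r₂ⁿ where r₁,r₂ = (5 ± √69)/2

Characteristic: r² - 5r - 11 = 0, Roots: r = (5 ± √69)/2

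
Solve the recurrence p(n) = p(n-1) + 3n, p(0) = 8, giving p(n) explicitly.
Recurrence: p(n) = p(n-1) + 3n, initial: p(0) = 8.
Telescoping: p(n) = p(0) + 3·Σᵢ₌₁ⁿ i = 8 + 3·n(n+1)/2.

p(n) = 3·n(n+1)/2 + 8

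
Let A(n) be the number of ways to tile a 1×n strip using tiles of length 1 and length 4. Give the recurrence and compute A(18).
Condition on the last tile: it has length 1 (leaving a 1×(n-1) strip) or length 4 (leaving a 1×(n-4) strip), so A(n) = A(n-1) + A(n-4) (order-4 linear recurrence).
For 0 ≤ i < 4 only unit tiles fit, so A(i) = 1.
Iterating the recurrence: A(4) = 2, A(5) = 3, A(6) = 4, A(7) = 5, A(8) = 7, A(9) = 10, A(10) = 14, A(11) = 19, A(12) = 26, A(13) = 36, A(14) = 50, A(15) = 69, A(16) = 95, A(17) = 131, A(18) = 181.

A(n) = A(n-1) + A(n-4), with A(i) = 1 for 0 ≤ i < 4; A(18) = 181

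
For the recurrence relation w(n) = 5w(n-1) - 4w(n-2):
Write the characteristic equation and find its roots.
Substitute w(n) = rⁿ and divide through by rⁿ⁻²: r² - 5r + 4 = 0
Factor: (r - 1)(r - 4) = 0, so r = 1, 4.
General solution: w(n) = A·1ⁿ + B·4ⁿ

Characteristic: r² - 5r + 4 = 0, Roots: r = 1, 4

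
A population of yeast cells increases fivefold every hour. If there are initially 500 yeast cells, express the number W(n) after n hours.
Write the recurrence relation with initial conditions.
Each hour multiplies the count by 5, so the count after n hours depends only on the count after n-1 hours: W(n) = 5 × W(n-1). The starting count gives W(0) = 500.
Unrolling n times gives the closed form W(n) = 500 × 5ⁿ.

W(n) = 5 × W(n-1), W(0) = 500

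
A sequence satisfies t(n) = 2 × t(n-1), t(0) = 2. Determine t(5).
Computing step by step:
t(0) = 2
t(1) = 2 × 2 = 4
t(2) = 2 × 4 = 8
t(3) = 2 × 8 = 16
t(4) = 2 × 16 = 32
t(5) = 2 × 32 = 64

64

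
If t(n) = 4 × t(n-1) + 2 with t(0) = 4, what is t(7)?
Computing step by step:
t(0) = 4
t(1) = 4 × 4 + 2 = 18
t(2) = 4 × 18 + 2 = 74
t(3) = 4 × 74 + 2 = 298
t(4) = 4 × 298 + 2 = 1194
t(5) = 4 × 1194 + 2 = 4778
t(6) = 4 × 4778 + 2 = 19114
t(7) = 4 × 19114 + 2 = 76458

76458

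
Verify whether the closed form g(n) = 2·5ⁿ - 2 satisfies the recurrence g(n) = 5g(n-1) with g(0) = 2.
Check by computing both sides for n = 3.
From the recurrence with g(0) = 2:
  g(0) = 2, g(1) = 10, g(2) = 50, g(3) = 250
  so the recurrence gives g(3) = 250.
From the proposed closed form g(n) = 2·5ⁿ - 2:
  g(3) = 248.
The recurrence gives 250 but the closed form gives 248, so the closed form does not satisfy the recurrence.

No, the closed form is incorrect.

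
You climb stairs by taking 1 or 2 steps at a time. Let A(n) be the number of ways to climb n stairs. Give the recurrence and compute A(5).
Condition on the size of the last step (1 to 2): before it there were n-1, …, n-2 stairs climbed, and these cases are disjoint, so A(n) = A(n-1) + A(n-2) (Fibonacci-type sequence).
Initial conditions by direct count (compositions of i into parts ≤ 2): A(1) = 1; A(2) = 2.
Iterating the recurrence: A(3) = 3, A(4) = 5, A(5) = 8.

A(n) = A(n-1) + A(n-2), A(1) = 1, A(2) = 2; A(5) = 8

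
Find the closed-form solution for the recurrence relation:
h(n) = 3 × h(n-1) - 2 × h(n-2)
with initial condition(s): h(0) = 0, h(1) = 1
Recurrence: h(n) = 3 × h(n-1) - 2 × h(n-2), initial: h(0) = 0, h(1) = 1.
Characteristic equation: r² - 3r + 2 = 0, which factors as (r - 2)(r - 1) = 0, so r = 2, 1. General solution h(n) = A·2ⁿ + B·1ⁿ. From h(0) = 0: A + B = 0. From h(1) = 1: 2A + 1B = 1. Solving gives A = 1, B = -1.

h(n) = 2ⁿ - 1ⁿ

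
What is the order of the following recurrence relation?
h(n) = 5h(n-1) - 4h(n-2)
The order is the largest lag k for which h(n-k) appears. Here the deepest term is h(n-2), so the order is 2.

Order 2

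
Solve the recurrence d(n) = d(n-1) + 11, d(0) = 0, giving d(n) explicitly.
Recurrence: d(n) = d(n-1) + 11, initial: d(0) = 0.
Each step adds 11, so d(n) = d(0) + 11n = 11n.

d(n) = 11n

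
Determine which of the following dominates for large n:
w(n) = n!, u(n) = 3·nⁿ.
Comparing growth rates:
Growth-rate hierarchy: log n ≺ any polynomial ≺ any exponential cⁿ (c>1) ≺ n! ≺ nⁿ.
super-exponential nⁿ dominates factorial asymptotically.

u(n) grows faster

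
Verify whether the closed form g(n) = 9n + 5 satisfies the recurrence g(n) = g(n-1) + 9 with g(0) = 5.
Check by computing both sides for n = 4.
From the recurrence with g(0) = 5:
  g(0) = 5, g(1) = 14, g(2) = 23, g(3) = 32, g(4) = 41
  so the recurrence gives g(4) = 41.
From the proposed closed form g(n) = 9n + 5:
  g(4) = 41.
Both sides give 41 at n = 4, and the initial condition(s) match, so the closed form is consistent.

Yes, the closed form is correct.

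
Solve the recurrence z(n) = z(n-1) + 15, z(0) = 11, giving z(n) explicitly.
Recurrence: z(n) = z(n-1) + 15, initial: z(0) = 11.
Each step adds 15, so z(n) = z(0) + 15n = 15n + 11.

z(n) = 15n + 11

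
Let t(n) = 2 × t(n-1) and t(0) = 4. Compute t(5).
Computing step by step:
t(0) = 4
t(1) = 2 × 4 = 8
t(2) = 2 × 8 = 16
t(3) = 2 × 16 = 32
t(4) = 2 × 32 = 64
t(5) = 2 × 64 = 128

128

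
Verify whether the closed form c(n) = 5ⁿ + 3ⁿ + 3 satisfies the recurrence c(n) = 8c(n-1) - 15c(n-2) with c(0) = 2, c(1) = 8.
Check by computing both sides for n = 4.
From the recurrence with c(0) = 2, c(1) = 8:
  c(0) = 2, c(1) = 8, c(2) = 34, c(3) = 152, c(4) = 706
  so the recurrence gives c(4) = 706.
From the proposed closed form c(n) = 5ⁿ + 3ⁿ + 3:
  c(4) = 709.
The recurrence gives 706 but the closed form gives 709, so the closed form does not satisfy the recurrence.

No, the closed form is incorrect.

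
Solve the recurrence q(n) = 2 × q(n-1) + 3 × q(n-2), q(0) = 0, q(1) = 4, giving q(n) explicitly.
Recurrence: q(n) = 2 × q(n-1) + 3 × q(n-2), initial: q(0) = 0, q(1) = 4.
Characteristic equation: r² - 2r - 3 = 0, which factors as (r - 3)(r + 1) = 0, so r = 3, -1. General solution q(n) = A·3ⁿ + B·(-1)ⁿ. From q(0) = 0: A + B = 0. From q(1) = 4: 3A - 1B = 4. Solving gives A = 1, B = -1.

q(n) = 3ⁿ - (-1)ⁿ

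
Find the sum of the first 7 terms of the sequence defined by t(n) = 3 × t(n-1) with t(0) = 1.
Computing the sequence terms: 1, 3, 9, 27, 81, 243, 729
Adding these values together:

1093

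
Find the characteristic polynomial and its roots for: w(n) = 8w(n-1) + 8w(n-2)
Substitute w(n) = rⁿ and divide through by rⁿ⁻²: r² - 8r - 8 = 0
Discriminant: 8² + 4·8 = 96, not a perfect square, so by the quadratic formula r = (8 ± √96)/2.
General solution: w(n) = A·r₁ⁿ + B·r₂ⁿ where r₁,r₂ = (8 ± √96)/2

Characteristic: r² - 8r - 8 = 0, Roots: r = (8 ± √96)/2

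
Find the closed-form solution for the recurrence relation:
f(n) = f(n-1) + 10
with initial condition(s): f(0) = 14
Recurrence: f(n) = f(n-1) + 10, initial: f(0) = 14.
Each step adds 10, so f(n) = f(0) + 10n = 10n + 14.

f(n) = 10n + 14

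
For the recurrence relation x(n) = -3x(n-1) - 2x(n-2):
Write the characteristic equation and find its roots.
Substitute x(n) = rⁿ and divide through by rⁿ⁻²: r² + 3r + 2 = 0
Factor: (r + 2)(r + 1) = 0, so r = -2, -1.
General solution: x(n) = A·(-2)ⁿ + B·(-1)ⁿ

Characteristic: r² + 3r + 2 = 0, Roots: r = -2, -1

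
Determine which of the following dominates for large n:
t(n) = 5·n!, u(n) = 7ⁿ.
Comparing growth rates:
Growth-rate hierarchy: log n ≺ any polynomial ≺ any exponential cⁿ (c>1) ≺ n! ≺ nⁿ.
factorial dominates exponential base 7 asymptotically.

t(n) grows faster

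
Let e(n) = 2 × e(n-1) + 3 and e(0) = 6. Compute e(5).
Computing step by step:
e(0) = 6
e(1) = 2 × 6 + 3 = 15
e(2) = 2 × 15 + 3 = 33
e(3) = 2 × 33 + 3 = 69
e(4) = 2 × 69 + 3 = 141
e(5) = 2 × 141 + 3 = 285

285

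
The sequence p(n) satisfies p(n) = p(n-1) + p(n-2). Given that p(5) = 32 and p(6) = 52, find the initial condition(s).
Work backwards using p(k) = p(k+2) - p(k+1):
p(4) = p(6) - p(5) = 52 - 32 = 20
p(3) = p(5) - p(4) = 32 - 20 = 12
p(2) = p(4) - p(3) = 20 - 12 = 8
p(1) = p(3) - p(2) = 12 - 8 = 4
p(0) = p(2) - p(1) = 8 - 4 = 4

p(0) = 4, p(1) = 4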